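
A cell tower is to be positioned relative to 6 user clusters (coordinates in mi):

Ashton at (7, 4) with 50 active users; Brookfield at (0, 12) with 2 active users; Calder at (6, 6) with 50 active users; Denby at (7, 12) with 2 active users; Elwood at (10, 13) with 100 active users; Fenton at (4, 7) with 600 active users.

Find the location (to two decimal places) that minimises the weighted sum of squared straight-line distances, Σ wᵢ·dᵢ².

(5.05, 7.52)

The minimiser of Σwᵢ‖p−pᵢ‖² is the weighted centroid p* = (Σwᵢpᵢ)/(Σwᵢ).
Σwᵢ = 804.
Σwᵢxᵢ = 50·7 + 2·0 + 50·6 + 2·7 + 100·10 + 600·4 = 4064.
Σwᵢyᵢ = 50·4 + 2·12 + 50·6 + 2·12 + 100·13 + 600·7 = 6048.
x* = 4064/804 = 5.05, y* = 6048/804 = 7.52.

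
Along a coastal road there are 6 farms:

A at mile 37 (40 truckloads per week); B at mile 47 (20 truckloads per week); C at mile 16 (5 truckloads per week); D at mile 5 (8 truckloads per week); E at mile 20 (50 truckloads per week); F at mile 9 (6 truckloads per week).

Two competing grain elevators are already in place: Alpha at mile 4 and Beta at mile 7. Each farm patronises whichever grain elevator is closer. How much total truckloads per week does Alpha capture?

The indifferent point is the midpoint (4+7)/2 = 5.5; farms left of it (closer to Alpha at 4) go to Alpha, those right go to Beta.
  D at 5 (w=8) → Alpha
  F at 9 (w=6) → Beta
  C at 16 (w=5) → Beta
  E at 20 (w=50) → Beta
  A at 37 (w=40) → Beta
  B at 47 (w=20) → Beta
Alpha captures 8; Beta captures 121.

8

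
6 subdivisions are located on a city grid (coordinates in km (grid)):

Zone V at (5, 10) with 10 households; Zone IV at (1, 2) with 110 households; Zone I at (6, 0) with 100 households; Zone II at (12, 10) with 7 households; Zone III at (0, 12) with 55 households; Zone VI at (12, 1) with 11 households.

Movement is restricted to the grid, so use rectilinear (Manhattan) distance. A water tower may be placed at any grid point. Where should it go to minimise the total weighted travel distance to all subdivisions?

Manhattan distance separates: Σwᵢ(|x−xᵢ|+|y−yᵢ|) = Σwᵢ|x−xᵢ| + Σwᵢ|y−yᵢ|, so x and y are optimised independently as 1-D weighted medians.
Total weight W = 293; half = 146.5.
x-coordinate, sorted with cumulative weight:
  x=0 (Zone III, w=55) cum 55
  x=1 (Zone IV, w=110) cum 165  ← median
  x=5 (Zone V, w=10) cum 175
  x=6 (Zone I, w=100) cum 275
  x=12 (Zone II, w=7) cum 282
  x=12 (Zone VI, w=11) cum 293
⇒ x* = 1
y-coordinate, sorted with cumulative weight:
  y=0 (Zone I, w=100) cum 100
  y=1 (Zone VI, w=11) cum 111
  y=2 (Zone IV, w=110) cum 221  ← median
  y=10 (Zone V, w=10) cum 231
  y=10 (Zone II, w=7) cum 238
  y=12 (Zone III, w=55) cum 293
⇒ y* = 2

(1, 2)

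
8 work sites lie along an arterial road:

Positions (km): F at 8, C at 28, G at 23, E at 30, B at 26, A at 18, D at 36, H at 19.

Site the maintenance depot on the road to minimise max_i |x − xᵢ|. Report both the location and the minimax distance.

The 1-center on a line is the midpoint of the two extreme points: leftmost at 8, rightmost at 36.
Optimal location = (8 + 36)/2 = 22; maximum distance = (36 − 8)/2 = 14.

location 22, max distance 14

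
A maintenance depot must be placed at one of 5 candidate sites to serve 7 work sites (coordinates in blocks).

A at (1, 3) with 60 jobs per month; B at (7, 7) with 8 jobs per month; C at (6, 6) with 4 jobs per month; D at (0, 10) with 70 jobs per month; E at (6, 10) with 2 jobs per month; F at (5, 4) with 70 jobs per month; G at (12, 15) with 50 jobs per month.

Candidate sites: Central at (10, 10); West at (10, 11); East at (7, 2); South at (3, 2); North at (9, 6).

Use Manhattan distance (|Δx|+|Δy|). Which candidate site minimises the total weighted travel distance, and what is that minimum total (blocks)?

Total weighted distance at each candidate:
  Central (10, 10): total = 2868
  West (10, 11): total = 3032
  East (7, 2): total = 2728
  South (3, 2): total = 2452
  North (9, 6): total = 2640
Minimum is at South with total 2452 blocks.

South, total 2452 blocks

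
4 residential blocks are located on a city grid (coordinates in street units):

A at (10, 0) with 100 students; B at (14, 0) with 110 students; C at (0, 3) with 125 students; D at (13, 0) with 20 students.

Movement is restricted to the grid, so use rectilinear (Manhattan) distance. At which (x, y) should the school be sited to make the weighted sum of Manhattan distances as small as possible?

(10, 0)

Manhattan distance separates: Σwᵢ(|x−xᵢ|+|y−yᵢ|) = Σwᵢ|x−xᵢ| + Σwᵢ|y−yᵢ|, so x and y are optimised independently as 1-D weighted medians.
Total weight W = 355; half = 177.5.
x-coordinate, sorted with cumulative weight:
  x=0 (C, w=125) cum 125
  x=10 (A, w=100) cum 225  ← median
  x=13 (D, w=20) cum 245
  x=14 (B, w=110) cum 355
⇒ x* = 10
y-coordinate, sorted with cumulative weight:
  y=0 (A, w=100) cum 100
  y=0 (B, w=110) cum 210  ← median
  y=0 (D, w=20) cum 230
  y=3 (C, w=125) cum 355
⇒ y* = 0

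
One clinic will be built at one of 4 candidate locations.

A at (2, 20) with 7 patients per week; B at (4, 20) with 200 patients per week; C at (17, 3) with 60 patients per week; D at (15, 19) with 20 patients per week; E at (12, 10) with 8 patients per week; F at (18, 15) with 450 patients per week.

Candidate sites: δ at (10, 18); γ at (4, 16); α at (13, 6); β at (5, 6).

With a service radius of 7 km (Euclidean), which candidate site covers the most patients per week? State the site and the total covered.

δ, covering 220

Coverage radius r = 7 km; a point is covered iff (Δx)²+(Δy)² ≤ 7² = 49.
  δ (10, 18): covers {B, D} → 220
  γ (4, 16): covers {A, B} → 207
  α (13, 6): covers {C, E} → 68
  β (5, 6): covers {none} → 0
Maximum coverage at δ: 220 patients per week.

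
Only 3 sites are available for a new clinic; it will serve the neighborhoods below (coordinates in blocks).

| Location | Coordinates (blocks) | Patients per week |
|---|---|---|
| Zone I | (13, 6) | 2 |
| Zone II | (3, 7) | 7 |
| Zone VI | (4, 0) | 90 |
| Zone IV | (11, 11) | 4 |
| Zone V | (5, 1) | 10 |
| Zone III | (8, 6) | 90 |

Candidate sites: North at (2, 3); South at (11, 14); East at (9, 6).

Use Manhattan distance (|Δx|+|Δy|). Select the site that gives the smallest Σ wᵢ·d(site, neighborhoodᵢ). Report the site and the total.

Total weighted distance at each candidate:
  North (2, 3): total = 1441
  South (11, 14): total = 3207
  East (9, 6): total = 1255
Minimum is at East with total 1255 blocks.

East, total 1255 blocks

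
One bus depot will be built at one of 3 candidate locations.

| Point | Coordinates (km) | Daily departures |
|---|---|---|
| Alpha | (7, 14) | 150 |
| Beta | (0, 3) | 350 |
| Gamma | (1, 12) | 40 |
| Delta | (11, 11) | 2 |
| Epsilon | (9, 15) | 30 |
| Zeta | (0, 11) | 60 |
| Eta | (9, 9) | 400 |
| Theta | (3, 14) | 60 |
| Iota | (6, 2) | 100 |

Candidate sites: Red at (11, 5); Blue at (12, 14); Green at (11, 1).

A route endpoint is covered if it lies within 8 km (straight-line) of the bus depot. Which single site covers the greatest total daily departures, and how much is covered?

Blue, covering 582

Coverage radius r = 8 km; a point is covered iff (Δx)²+(Δy)² ≤ 8² = 64.
  Red (11, 5): covers {Delta, Eta, Iota} → 502
  Blue (12, 14): covers {Alpha, Delta, Epsilon, Eta} → 582
  Green (11, 1): covers {Iota} → 100
Maximum coverage at Blue: 582 daily departures.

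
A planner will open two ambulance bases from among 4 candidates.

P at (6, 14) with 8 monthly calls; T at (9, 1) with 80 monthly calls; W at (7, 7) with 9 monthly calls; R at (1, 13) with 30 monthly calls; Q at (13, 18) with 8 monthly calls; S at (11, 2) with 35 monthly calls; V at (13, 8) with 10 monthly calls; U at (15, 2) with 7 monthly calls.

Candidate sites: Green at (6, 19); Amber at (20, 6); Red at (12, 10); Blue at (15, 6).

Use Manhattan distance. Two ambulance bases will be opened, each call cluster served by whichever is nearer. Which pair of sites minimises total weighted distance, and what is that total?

Evaluate every pair (each demand assigned to the nearer of the two):
  {Green, Blue}: total = 1743
  {Red, Blue}: total = 1862
  {Green, Red}: total = 1888
  {Amber, Red}: total = 2012
  {Amber, Blue}: total = 2187
  {Green, Amber}: total = 2439
Best pair: {Green, Blue} with total 1743.

{Green, Blue}, total 1743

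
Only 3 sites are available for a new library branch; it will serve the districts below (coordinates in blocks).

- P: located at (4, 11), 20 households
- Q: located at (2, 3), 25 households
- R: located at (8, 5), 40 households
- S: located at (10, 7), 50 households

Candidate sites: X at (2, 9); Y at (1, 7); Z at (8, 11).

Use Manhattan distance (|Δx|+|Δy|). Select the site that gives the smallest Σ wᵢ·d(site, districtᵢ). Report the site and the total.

Z, total 970 blocks

Total weighted distance at each candidate:
  X (2, 9): total = 1130
  Y (1, 7): total = 1075
  Z (8, 11): total = 970
Minimum is at Z with total 970 blocks.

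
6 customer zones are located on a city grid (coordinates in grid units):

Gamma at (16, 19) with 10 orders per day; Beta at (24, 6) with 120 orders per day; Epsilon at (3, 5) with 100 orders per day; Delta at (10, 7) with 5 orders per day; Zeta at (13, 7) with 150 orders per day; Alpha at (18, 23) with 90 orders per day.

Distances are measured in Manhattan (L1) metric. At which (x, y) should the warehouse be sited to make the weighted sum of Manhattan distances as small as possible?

(13, 7)

Manhattan distance separates: Σwᵢ(|x−xᵢ|+|y−yᵢ|) = Σwᵢ|x−xᵢ| + Σwᵢ|y−yᵢ|, so x and y are optimised independently as 1-D weighted medians.
Total weight W = 475; half = 237.5.
x-coordinate, sorted with cumulative weight:
  x=3 (Epsilon, w=100) cum 100
  x=10 (Delta, w=5) cum 105
  x=13 (Zeta, w=150) cum 255  ← median
  x=16 (Gamma, w=10) cum 265
  x=18 (Alpha, w=90) cum 355
  x=24 (Beta, w=120) cum 475
⇒ x* = 13
y-coordinate, sorted with cumulative weight:
  y=5 (Epsilon, w=100) cum 100
  y=6 (Beta, w=120) cum 220
  y=7 (Delta, w=5) cum 225
  y=7 (Zeta, w=150) cum 375  ← median
  y=19 (Gamma, w=10) cum 385
  y=23 (Alpha, w=90) cum 475
⇒ y* = 7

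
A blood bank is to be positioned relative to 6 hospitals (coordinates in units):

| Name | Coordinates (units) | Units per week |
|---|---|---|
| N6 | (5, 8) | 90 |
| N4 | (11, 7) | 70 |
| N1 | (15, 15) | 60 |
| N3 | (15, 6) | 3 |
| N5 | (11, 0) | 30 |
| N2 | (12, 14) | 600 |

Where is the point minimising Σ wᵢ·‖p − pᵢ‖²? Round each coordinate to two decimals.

The minimiser of Σwᵢ‖p−pᵢ‖² is the weighted centroid p* = (Σwᵢpᵢ)/(Σwᵢ).
Σwᵢ = 853.
Σwᵢxᵢ = 90·5 + 70·11 + 60·15 + 3·15 + 30·11 + 600·12 = 9695.
Σwᵢyᵢ = 90·8 + 70·7 + 60·15 + 3·6 + 30·0 + 600·14 = 10528.
x* = 9695/853 = 11.37, y* = 10528/853 = 12.34.

(11.37, 12.34)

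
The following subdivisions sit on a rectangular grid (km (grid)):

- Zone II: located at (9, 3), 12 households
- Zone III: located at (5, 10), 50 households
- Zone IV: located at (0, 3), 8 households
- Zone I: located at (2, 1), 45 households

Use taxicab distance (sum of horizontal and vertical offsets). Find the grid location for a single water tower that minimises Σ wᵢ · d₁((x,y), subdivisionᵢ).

Manhattan distance separates: Σwᵢ(|x−xᵢ|+|y−yᵢ|) = Σwᵢ|x−xᵢ| + Σwᵢ|y−yᵢ|, so x and y are optimised independently as 1-D weighted medians.
Total weight W = 115; half = 57.5.
x-coordinate, sorted with cumulative weight:
  x=0 (Zone IV, w=8) cum 8
  x=2 (Zone I, w=45) cum 53
  x=5 (Zone III, w=50) cum 103  ← median
  x=9 (Zone II, w=12) cum 115
⇒ x* = 5
y-coordinate, sorted with cumulative weight:
  y=1 (Zone I, w=45) cum 45
  y=3 (Zone II, w=12) cum 57
  y=3 (Zone IV, w=8) cum 65  ← median
  y=10 (Zone III, w=50) cum 115
⇒ y* = 3

(5, 3)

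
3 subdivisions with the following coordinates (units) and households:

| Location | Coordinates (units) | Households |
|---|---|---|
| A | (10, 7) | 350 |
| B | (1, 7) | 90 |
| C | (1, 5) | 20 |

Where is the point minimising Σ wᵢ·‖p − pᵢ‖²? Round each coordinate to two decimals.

The minimiser of Σwᵢ‖p−pᵢ‖² is the weighted centroid p* = (Σwᵢpᵢ)/(Σwᵢ).
Σwᵢ = 460.
Σwᵢxᵢ = 350·10 + 90·1 + 20·1 = 3610.
Σwᵢyᵢ = 350·7 + 90·7 + 20·5 = 3180.
x* = 3610/460 = 7.85, y* = 3180/460 = 6.91.

(7.85, 6.91)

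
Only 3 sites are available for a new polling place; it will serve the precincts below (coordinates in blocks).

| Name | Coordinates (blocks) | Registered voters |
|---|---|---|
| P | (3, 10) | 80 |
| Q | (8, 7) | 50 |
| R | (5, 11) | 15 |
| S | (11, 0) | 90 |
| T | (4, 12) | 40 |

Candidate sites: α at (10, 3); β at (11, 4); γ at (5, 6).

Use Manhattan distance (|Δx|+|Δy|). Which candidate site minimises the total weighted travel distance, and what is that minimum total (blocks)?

Total weighted distance at each candidate:
  α (10, 3): total = 2575
  β (11, 4): total = 2575
  γ (5, 6): total = 2115
Minimum is at γ with total 2115 blocks.

γ, total 2115 blocks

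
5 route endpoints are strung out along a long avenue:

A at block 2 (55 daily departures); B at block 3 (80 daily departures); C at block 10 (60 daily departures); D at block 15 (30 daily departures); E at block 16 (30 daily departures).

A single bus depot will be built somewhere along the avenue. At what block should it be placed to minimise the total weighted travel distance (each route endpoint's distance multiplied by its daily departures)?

For a sum of weighted absolute distances on a line, the optimum is the weighted median (not the mean). Total weight W = 255; half-weight = 127.5.
Sort by position and accumulate weight:
  block 2 (A, w=55) → cum 55
  block 3 (B, w=80) → cum 135  ≥ 127.5 → median here
  block 10 (C, w=60) → cum 195
  block 15 (D, w=30) → cum 225
  block 16 (E, w=30) → cum 255
Optimal location: block 3.

x = 3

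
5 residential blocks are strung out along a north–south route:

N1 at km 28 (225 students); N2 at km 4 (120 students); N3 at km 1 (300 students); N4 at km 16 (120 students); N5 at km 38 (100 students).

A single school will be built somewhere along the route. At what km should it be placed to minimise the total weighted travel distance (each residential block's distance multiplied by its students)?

x = 16

For a sum of weighted absolute distances on a line, the optimum is the weighted median (not the mean). Total weight W = 865; half-weight = 432.5.
Sort by position and accumulate weight:
  km 1 (N3, w=300) → cum 300
  km 4 (N2, w=120) → cum 420
  km 16 (N4, w=120) → cum 540  ≥ 432.5 → median here
  km 28 (N1, w=225) → cum 765
  km 38 (N5, w=100) → cum 865
Optimal location: km 16.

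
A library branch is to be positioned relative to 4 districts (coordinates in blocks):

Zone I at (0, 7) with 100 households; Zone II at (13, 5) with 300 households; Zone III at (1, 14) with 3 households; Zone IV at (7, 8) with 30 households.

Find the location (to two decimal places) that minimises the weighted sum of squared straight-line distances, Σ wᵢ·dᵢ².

(9.50, 5.73)

The minimiser of Σwᵢ‖p−pᵢ‖² is the weighted centroid p* = (Σwᵢpᵢ)/(Σwᵢ).
Σwᵢ = 433.
Σwᵢxᵢ = 100·0 + 300·13 + 3·1 + 30·7 = 4113.
Σwᵢyᵢ = 100·7 + 300·5 + 3·14 + 30·8 = 2482.
x* = 4113/433 = 9.50, y* = 2482/433 = 5.73.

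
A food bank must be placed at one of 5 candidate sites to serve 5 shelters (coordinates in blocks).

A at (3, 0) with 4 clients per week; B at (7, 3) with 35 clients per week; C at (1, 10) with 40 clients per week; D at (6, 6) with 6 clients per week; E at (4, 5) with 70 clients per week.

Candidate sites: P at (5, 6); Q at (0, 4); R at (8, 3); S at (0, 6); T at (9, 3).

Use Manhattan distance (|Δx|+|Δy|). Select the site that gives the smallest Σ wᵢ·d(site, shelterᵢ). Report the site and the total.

P, total 673 blocks

Total weighted distance at each candidate:
  P (5, 6): total = 673
  Q (0, 4): total = 986
  R (8, 3): total = 1077
  S (0, 6): total = 972
  T (9, 3): total = 1232
Minimum is at P with total 673 blocks.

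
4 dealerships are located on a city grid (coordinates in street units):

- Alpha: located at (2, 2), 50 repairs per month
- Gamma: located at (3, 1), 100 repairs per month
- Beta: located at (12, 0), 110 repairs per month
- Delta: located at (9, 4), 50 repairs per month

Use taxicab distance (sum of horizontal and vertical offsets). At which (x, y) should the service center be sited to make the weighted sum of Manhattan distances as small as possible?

Manhattan distance separates: Σwᵢ(|x−xᵢ|+|y−yᵢ|) = Σwᵢ|x−xᵢ| + Σwᵢ|y−yᵢ|, so x and y are optimised independently as 1-D weighted medians.
Total weight W = 310; half = 155.
x-coordinate, sorted with cumulative weight:
  x=2 (Alpha, w=50) cum 50
  x=3 (Gamma, w=100) cum 150
  x=9 (Delta, w=50) cum 200  ← median
  x=12 (Beta, w=110) cum 310
⇒ x* = 9
y-coordinate, sorted with cumulative weight:
  y=0 (Beta, w=110) cum 110
  y=1 (Gamma, w=100) cum 210  ← median
  y=2 (Alpha, w=50) cum 260
  y=4 (Delta, w=50) cum 310
⇒ y* = 1

(9, 1)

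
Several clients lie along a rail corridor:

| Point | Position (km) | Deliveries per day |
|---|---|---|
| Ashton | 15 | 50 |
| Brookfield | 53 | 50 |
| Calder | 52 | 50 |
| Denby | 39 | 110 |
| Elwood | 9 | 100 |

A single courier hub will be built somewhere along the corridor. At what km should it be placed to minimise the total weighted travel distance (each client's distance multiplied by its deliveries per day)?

For a sum of weighted absolute distances on a line, the optimum is the weighted median (not the mean). Total weight W = 360; half-weight = 180.
Sort by position and accumulate weight:
  km 9 (Elwood, w=100) → cum 100
  km 15 (Ashton, w=50) → cum 150
  km 39 (Denby, w=110) → cum 260  ≥ 180 → median here
  km 52 (Calder, w=50) → cum 310
  km 53 (Brookfield, w=50) → cum 360
Optimal location: km 39.

x = 39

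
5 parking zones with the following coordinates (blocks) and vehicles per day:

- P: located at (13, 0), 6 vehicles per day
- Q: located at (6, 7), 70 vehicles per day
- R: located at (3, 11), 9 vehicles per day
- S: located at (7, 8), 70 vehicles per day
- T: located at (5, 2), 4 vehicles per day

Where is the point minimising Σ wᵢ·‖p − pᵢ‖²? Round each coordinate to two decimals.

(6.51, 7.28)

The minimiser of Σwᵢ‖p−pᵢ‖² is the weighted centroid p* = (Σwᵢpᵢ)/(Σwᵢ).
Σwᵢ = 159.
Σwᵢxᵢ = 6·13 + 70·6 + 9·3 + 70·7 + 4·5 = 1035.
Σwᵢyᵢ = 6·0 + 70·7 + 9·11 + 70·8 + 4·2 = 1157.
x* = 1035/159 = 6.51, y* = 1157/159 = 7.28.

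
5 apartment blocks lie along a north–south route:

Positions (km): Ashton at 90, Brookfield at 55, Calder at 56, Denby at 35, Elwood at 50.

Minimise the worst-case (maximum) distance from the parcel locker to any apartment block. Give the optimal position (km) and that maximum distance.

The 1-center on a line is the midpoint of the two extreme points: leftmost at 35, rightmost at 90.
Optimal location = (35 + 90)/2 = 62.5; maximum distance = (90 − 35)/2 = 27.5.

location 62.5, max distance 27.5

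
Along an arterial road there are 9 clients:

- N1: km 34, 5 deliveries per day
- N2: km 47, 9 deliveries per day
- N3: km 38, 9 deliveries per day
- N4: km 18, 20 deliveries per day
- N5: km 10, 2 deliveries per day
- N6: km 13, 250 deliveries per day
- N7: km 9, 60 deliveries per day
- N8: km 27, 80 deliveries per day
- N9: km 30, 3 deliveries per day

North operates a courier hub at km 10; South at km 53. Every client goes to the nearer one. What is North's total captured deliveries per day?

The indifferent point is the midpoint (10+53)/2 = 31.5; clients left of it (closer to North at 10) go to North, those right go to South.
  N7 at 9 (w=60) → North
  N5 at 10 (w=2) → North
  N6 at 13 (w=250) → North
  N4 at 18 (w=20) → North
  N8 at 27 (w=80) → North
  N9 at 30 (w=3) → North
  N1 at 34 (w=5) → South
  N3 at 38 (w=9) → South
  N2 at 47 (w=9) → South
North captures 415; South captures 23.

415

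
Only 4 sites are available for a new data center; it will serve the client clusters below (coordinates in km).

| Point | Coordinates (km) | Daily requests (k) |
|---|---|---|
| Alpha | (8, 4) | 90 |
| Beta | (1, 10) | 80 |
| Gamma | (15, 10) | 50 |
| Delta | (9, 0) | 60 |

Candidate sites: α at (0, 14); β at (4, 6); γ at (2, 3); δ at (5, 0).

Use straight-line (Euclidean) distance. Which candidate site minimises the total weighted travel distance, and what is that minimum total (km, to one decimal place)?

β, total 1856.3 km

Total weighted distance at each candidate:
  α (0, 14): total = 3257.2
  β (4, 6): total = 1856.3
  γ (2, 3): total = 2308.3
  δ (5, 0): total = 2258.7
Minimum is at β with total 1856.3 km.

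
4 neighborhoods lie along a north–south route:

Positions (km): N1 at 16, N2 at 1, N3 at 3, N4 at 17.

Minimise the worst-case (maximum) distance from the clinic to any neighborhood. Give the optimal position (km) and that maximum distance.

The 1-center on a line is the midpoint of the two extreme points: leftmost at 1, rightmost at 17.
Optimal location = (1 + 17)/2 = 9; maximum distance = (17 − 1)/2 = 8.

location 9, max distance 8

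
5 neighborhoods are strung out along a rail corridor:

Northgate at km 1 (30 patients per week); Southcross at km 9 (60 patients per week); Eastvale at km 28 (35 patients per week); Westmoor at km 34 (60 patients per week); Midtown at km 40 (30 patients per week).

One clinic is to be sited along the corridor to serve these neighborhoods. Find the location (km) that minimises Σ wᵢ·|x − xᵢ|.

For a sum of weighted absolute distances on a line, the optimum is the weighted median (not the mean). Total weight W = 215; half-weight = 107.5.
Sort by position and accumulate weight:
  km 1 (Northgate, w=30) → cum 30
  km 9 (Southcross, w=60) → cum 90
  km 28 (Eastvale, w=35) → cum 125  ≥ 107.5 → median here
  km 34 (Westmoor, w=60) → cum 185
  km 40 (Midtown, w=30) → cum 215
Optimal location: km 28.

x = 28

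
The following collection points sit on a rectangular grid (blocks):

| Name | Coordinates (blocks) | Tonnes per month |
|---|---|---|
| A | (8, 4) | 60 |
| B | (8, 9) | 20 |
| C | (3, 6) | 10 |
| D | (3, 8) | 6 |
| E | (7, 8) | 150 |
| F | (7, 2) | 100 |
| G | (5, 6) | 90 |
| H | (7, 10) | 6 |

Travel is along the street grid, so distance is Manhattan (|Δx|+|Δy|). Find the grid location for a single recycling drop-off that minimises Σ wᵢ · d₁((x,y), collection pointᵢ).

Manhattan distance separates: Σwᵢ(|x−xᵢ|+|y−yᵢ|) = Σwᵢ|x−xᵢ| + Σwᵢ|y−yᵢ|, so x and y are optimised independently as 1-D weighted medians.
Total weight W = 442; half = 221.
x-coordinate, sorted with cumulative weight:
  x=3 (C, w=10) cum 10
  x=3 (D, w=6) cum 16
  x=5 (G, w=90) cum 106
  x=7 (E, w=150) cum 256  ← median
  x=7 (F, w=100) cum 356
  x=7 (H, w=6) cum 362
  x=8 (A, w=60) cum 422
  x=8 (B, w=20) cum 442
⇒ x* = 7
y-coordinate, sorted with cumulative weight:
  y=2 (F, w=100) cum 100
  y=4 (A, w=60) cum 160
  y=6 (C, w=10) cum 170
  y=6 (G, w=90) cum 260  ← median
  y=8 (D, w=6) cum 266
  y=8 (E, w=150) cum 416
  y=9 (B, w=20) cum 436
  y=10 (H, w=6) cum 442
⇒ y* = 6

(7, 6)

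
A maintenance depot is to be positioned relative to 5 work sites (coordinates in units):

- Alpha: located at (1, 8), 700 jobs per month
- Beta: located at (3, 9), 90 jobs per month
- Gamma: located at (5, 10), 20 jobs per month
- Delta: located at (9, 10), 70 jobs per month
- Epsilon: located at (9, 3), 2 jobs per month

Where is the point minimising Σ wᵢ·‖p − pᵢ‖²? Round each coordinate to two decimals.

The minimiser of Σwᵢ‖p−pᵢ‖² is the weighted centroid p* = (Σwᵢpᵢ)/(Σwᵢ).
Σwᵢ = 882.
Σwᵢxᵢ = 700·1 + 90·3 + 20·5 + 70·9 + 2·9 = 1718.
Σwᵢyᵢ = 700·8 + 90·9 + 20·10 + 70·10 + 2·3 = 7316.
x* = 1718/882 = 1.95, y* = 7316/882 = 8.29.

(1.95, 8.29)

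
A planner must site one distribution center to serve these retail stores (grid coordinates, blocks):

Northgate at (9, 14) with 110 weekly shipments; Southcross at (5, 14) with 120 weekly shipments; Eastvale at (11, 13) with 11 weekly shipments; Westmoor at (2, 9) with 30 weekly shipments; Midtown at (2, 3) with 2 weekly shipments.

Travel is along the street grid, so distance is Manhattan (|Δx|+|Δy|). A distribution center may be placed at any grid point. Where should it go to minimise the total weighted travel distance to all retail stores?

Manhattan distance separates: Σwᵢ(|x−xᵢ|+|y−yᵢ|) = Σwᵢ|x−xᵢ| + Σwᵢ|y−yᵢ|, so x and y are optimised independently as 1-D weighted medians.
Total weight W = 273; half = 136.5.
x-coordinate, sorted with cumulative weight:
  x=2 (Westmoor, w=30) cum 30
  x=2 (Midtown, w=2) cum 32
  x=5 (Southcross, w=120) cum 152  ← median
  x=9 (Northgate, w=110) cum 262
  x=11 (Eastvale, w=11) cum 273
⇒ x* = 5
y-coordinate, sorted with cumulative weight:
  y=3 (Midtown, w=2) cum 2
  y=9 (Westmoor, w=30) cum 32
  y=13 (Eastvale, w=11) cum 43
  y=14 (Northgate, w=110) cum 153  ← median
  y=14 (Southcross, w=120) cum 273
⇒ y* = 14

(5, 14)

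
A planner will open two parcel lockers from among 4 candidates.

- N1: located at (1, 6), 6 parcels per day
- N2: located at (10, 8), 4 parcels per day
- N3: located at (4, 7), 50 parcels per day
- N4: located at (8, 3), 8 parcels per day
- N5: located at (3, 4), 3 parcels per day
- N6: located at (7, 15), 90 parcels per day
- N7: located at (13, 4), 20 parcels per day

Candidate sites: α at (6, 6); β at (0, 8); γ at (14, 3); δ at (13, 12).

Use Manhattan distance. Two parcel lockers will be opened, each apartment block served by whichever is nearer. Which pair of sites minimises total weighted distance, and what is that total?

{α, γ}, total 1199

Evaluate every pair (each demand assigned to the nearer of the two):
  {α, γ}: total = 1199
  {α, δ}: total = 1229
  {α, β}: total = 1327
  {β, δ}: total = 1391
  {β, γ}: total = 1673
  {γ, δ}: total = 1758
Best pair: {α, γ} with total 1199.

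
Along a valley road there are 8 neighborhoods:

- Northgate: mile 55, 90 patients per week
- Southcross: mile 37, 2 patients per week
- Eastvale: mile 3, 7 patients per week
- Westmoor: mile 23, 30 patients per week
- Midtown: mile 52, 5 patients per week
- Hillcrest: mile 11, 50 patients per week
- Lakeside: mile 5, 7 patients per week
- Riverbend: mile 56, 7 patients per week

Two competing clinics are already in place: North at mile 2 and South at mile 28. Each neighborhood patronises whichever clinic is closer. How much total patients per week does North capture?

The indifferent point is the midpoint (2+28)/2 = 15; neighborhoods left of it (closer to North at 2) go to North, those right go to South.
  Eastvale at 3 (w=7) → North
  Lakeside at 5 (w=7) → North
  Hillcrest at 11 (w=50) → North
  Westmoor at 23 (w=30) → South
  Southcross at 37 (w=2) → South
  Midtown at 52 (w=5) → South
  Northgate at 55 (w=90) → South
  Riverbend at 56 (w=7) → South
North captures 64; South captures 134.

64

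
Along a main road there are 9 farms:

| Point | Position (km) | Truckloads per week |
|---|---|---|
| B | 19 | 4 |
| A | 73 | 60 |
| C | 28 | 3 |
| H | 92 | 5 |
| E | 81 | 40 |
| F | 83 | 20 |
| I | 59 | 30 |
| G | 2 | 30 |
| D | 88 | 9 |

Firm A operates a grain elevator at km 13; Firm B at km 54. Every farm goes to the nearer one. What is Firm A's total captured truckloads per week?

The indifferent point is the midpoint (13+54)/2 = 33.5; farms left of it (closer to Firm A at 13) go to Firm A, those right go to Firm B.
  G at 2 (w=30) → Firm A
  B at 19 (w=4) → Firm A
  C at 28 (w=3) → Firm A
  I at 59 (w=30) → Firm B
  A at 73 (w=60) → Firm B
  E at 81 (w=40) → Firm B
  F at 83 (w=20) → Firm B
  D at 88 (w=9) → Firm B
  H at 92 (w=5) → Firm B
Firm A captures 37; Firm B captures 164.

37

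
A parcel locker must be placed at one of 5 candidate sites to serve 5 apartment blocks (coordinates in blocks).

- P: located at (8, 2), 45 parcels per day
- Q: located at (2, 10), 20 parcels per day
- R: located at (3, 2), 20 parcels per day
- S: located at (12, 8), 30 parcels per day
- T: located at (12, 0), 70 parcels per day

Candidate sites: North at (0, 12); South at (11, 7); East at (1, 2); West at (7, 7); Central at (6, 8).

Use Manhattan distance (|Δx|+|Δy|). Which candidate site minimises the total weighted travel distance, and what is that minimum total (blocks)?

Total weighted distance at each candidate:
  North (0, 12): total = 3310
  South (11, 7): total = 1480
  East (1, 2): total = 1955
  West (7, 7): total = 1630
  Central (6, 8): total = 1820
Minimum is at South with total 1480 blocks.

South, total 1480 blocks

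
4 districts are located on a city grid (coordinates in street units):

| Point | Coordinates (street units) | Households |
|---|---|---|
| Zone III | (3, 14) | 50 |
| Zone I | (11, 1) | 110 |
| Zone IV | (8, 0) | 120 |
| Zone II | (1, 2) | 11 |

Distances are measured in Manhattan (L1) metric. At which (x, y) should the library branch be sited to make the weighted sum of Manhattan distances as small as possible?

Manhattan distance separates: Σwᵢ(|x−xᵢ|+|y−yᵢ|) = Σwᵢ|x−xᵢ| + Σwᵢ|y−yᵢ|, so x and y are optimised independently as 1-D weighted medians.
Total weight W = 291; half = 145.5.
x-coordinate, sorted with cumulative weight:
  x=1 (Zone II, w=11) cum 11
  x=3 (Zone III, w=50) cum 61
  x=8 (Zone IV, w=120) cum 181  ← median
  x=11 (Zone I, w=110) cum 291
⇒ x* = 8
y-coordinate, sorted with cumulative weight:
  y=0 (Zone IV, w=120) cum 120
  y=1 (Zone I, w=110) cum 230  ← median
  y=2 (Zone II, w=11) cum 241
  y=14 (Zone III, w=50) cum 291
⇒ y* = 1

(8, 1)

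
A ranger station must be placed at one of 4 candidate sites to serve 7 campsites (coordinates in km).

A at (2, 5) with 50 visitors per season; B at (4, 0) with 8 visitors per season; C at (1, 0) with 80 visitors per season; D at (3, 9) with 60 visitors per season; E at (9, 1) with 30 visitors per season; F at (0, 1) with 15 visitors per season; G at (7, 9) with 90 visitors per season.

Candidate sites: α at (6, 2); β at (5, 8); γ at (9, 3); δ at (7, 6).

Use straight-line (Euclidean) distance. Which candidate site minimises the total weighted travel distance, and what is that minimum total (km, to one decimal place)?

β, total 1698.5 km

Total weighted distance at each candidate:
  α (6, 2): total = 1982.9
  β (5, 8): total = 1698.5
  γ (9, 3): total = 2370.8
  δ (7, 6): total = 1848.0
Minimum is at β with total 1698.5 km.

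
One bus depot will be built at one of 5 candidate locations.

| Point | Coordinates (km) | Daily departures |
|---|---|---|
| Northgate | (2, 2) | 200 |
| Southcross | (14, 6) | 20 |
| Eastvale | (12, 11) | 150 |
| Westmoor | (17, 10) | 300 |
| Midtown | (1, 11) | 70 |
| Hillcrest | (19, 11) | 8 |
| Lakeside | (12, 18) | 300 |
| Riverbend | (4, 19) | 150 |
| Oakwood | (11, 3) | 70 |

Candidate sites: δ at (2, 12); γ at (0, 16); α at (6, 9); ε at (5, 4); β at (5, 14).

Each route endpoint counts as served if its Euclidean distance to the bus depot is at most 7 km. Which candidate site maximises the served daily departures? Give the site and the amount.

ε, covering 270

Coverage radius r = 7 km; a point is covered iff (Δx)²+(Δy)² ≤ 7² = 49.
  δ (2, 12): covers {Midtown} → 70
  γ (0, 16): covers {Midtown, Riverbend} → 220
  α (6, 9): covers {Eastvale, Midtown} → 220
  ε (5, 4): covers {Northgate, Oakwood} → 270
  β (5, 14): covers {Midtown, Riverbend} → 220
Maximum coverage at ε: 270 daily departures.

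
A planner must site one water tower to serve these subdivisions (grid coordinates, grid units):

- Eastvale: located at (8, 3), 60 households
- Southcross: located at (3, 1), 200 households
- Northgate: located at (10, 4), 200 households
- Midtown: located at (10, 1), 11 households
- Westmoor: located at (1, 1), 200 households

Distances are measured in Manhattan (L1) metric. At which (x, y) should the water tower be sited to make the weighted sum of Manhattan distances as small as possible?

Manhattan distance separates: Σwᵢ(|x−xᵢ|+|y−yᵢ|) = Σwᵢ|x−xᵢ| + Σwᵢ|y−yᵢ|, so x and y are optimised independently as 1-D weighted medians.
Total weight W = 671; half = 335.5.
x-coordinate, sorted with cumulative weight:
  x=1 (Westmoor, w=200) cum 200
  x=3 (Southcross, w=200) cum 400  ← median
  x=8 (Eastvale, w=60) cum 460
  x=10 (Northgate, w=200) cum 660
  x=10 (Midtown, w=11) cum 671
⇒ x* = 3
y-coordinate, sorted with cumulative weight:
  y=1 (Southcross, w=200) cum 200
  y=1 (Midtown, w=11) cum 211
  y=1 (Westmoor, w=200) cum 411  ← median
  y=3 (Eastvale, w=60) cum 471
  y=4 (Northgate, w=200) cum 671
⇒ y* = 1

(3, 1)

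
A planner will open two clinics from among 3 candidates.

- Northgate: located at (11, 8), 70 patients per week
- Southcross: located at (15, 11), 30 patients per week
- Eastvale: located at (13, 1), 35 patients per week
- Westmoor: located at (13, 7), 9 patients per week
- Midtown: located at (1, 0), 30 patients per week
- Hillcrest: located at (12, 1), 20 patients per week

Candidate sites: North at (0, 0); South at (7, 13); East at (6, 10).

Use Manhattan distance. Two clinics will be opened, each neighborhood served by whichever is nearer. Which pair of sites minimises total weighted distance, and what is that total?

Evaluate every pair (each demand assigned to the nearer of the two):
  {North, East}: total = 1660
  {North, South}: total = 1818
  {South, East}: total = 2190
Best pair: {North, East} with total 1660.

{North, East}, total 1660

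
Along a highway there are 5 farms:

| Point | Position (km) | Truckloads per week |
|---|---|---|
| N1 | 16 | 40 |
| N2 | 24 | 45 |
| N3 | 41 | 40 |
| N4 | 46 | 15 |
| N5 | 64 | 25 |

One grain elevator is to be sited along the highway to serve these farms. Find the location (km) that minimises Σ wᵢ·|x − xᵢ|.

x = 24

For a sum of weighted absolute distances on a line, the optimum is the weighted median (not the mean). Total weight W = 165; half-weight = 82.5.
Sort by position and accumulate weight:
  km 16 (N1, w=40) → cum 40
  km 24 (N2, w=45) → cum 85  ≥ 82.5 → median here
  km 41 (N3, w=40) → cum 125
  km 46 (N4, w=15) → cum 140
  km 64 (N5, w=25) → cum 165
Optimal location: km 24.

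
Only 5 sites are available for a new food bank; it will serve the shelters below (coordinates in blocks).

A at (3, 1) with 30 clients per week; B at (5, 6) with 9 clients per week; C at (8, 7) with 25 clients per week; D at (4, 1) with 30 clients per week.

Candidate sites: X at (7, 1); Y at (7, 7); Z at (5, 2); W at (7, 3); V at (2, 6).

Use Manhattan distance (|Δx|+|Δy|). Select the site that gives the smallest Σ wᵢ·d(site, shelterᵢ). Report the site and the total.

Z, total 386 blocks

Total weighted distance at each candidate:
  X (7, 1): total = 448
  Y (7, 7): total = 622
  Z (5, 2): total = 386
  W (7, 3): total = 500
  V (2, 6): total = 592
Minimum is at Z with total 386 blocks.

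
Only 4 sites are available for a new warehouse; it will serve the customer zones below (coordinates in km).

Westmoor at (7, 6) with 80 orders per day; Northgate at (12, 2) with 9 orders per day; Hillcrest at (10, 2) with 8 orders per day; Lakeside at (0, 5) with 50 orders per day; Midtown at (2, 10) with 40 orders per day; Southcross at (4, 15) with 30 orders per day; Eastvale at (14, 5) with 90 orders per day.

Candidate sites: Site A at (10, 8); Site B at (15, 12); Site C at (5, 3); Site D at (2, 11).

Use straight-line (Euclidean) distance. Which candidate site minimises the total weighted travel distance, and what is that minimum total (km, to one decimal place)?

Site A, total 1971.8 km

Total weighted distance at each candidate:
  Site A (10, 8): total = 1971.8
  Site B (15, 12): total = 3315.6
  Site C (5, 3): total = 2157.8
  Site D (2, 11): total = 2481.0
Minimum is at Site A with total 1971.8 km.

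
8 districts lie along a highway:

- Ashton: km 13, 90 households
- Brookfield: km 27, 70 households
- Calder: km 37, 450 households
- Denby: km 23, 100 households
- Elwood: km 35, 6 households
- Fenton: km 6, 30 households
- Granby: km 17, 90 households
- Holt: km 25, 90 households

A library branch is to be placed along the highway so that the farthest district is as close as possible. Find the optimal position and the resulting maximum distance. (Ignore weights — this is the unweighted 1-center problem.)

location 21.5, max distance 15.5

The 1-center on a line is the midpoint of the two extreme points: leftmost at 6, rightmost at 37.
Optimal location = (6 + 37)/2 = 21.5; maximum distance = (37 − 6)/2 = 15.5.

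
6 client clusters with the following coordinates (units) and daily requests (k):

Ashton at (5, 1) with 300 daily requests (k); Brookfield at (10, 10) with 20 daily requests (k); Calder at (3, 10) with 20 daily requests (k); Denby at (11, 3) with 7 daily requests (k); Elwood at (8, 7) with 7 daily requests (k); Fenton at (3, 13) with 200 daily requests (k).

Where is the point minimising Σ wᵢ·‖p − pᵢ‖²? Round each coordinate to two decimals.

The minimiser of Σwᵢ‖p−pᵢ‖² is the weighted centroid p* = (Σwᵢpᵢ)/(Σwᵢ).
Σwᵢ = 554.
Σwᵢxᵢ = 300·5 + 20·10 + 20·3 + 7·11 + 7·8 + 200·3 = 2493.
Σwᵢyᵢ = 300·1 + 20·10 + 20·10 + 7·3 + 7·7 + 200·13 = 3370.
x* = 2493/554 = 4.50, y* = 3370/554 = 6.08.

(4.50, 6.08)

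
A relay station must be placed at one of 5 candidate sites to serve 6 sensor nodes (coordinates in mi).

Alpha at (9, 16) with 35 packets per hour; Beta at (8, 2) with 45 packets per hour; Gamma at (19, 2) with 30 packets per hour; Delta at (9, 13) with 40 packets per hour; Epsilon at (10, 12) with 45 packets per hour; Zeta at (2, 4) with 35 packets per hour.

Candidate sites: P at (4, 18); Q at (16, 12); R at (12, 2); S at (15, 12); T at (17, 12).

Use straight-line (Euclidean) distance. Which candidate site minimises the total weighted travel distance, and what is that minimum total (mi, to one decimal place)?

Total weighted distance at each candidate:
  P (4, 18): total = 2748.2
  Q (16, 12): total = 2288.9
  R (12, 2): total = 2163.0
  S (15, 12): total = 2127.4
  T (17, 12): total = 2456.9
Minimum is at S with total 2127.4 mi.

S, total 2127.4 mi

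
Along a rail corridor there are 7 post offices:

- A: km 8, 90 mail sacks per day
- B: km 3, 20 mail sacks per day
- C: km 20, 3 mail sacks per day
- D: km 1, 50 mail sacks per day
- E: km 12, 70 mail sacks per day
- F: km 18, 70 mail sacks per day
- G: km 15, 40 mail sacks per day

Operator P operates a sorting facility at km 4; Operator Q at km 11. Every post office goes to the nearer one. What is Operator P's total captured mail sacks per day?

70

The indifferent point is the midpoint (4+11)/2 = 7.5; post offices left of it (closer to Operator P at 4) go to Operator P, those right go to Operator Q.
  D at 1 (w=50) → Operator P
  B at 3 (w=20) → Operator P
  A at 8 (w=90) → Operator Q
  E at 12 (w=70) → Operator Q
  G at 15 (w=40) → Operator Q
  F at 18 (w=70) → Operator Q
  C at 20 (w=3) → Operator Q
Operator P captures 70; Operator Q captures 273.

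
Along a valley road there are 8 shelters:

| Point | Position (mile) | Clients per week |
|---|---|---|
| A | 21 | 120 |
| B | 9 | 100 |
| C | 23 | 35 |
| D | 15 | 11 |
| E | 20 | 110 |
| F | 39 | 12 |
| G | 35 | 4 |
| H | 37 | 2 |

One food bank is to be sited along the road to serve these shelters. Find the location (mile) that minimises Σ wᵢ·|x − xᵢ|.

For a sum of weighted absolute distances on a line, the optimum is the weighted median (not the mean). Total weight W = 394; half-weight = 197.
Sort by position and accumulate weight:
  mile 9 (B, w=100) → cum 100
  mile 15 (D, w=11) → cum 111
  mile 20 (E, w=110) → cum 221  ≥ 197 → median here
  mile 21 (A, w=120) → cum 341
  mile 23 (C, w=35) → cum 376
  mile 35 (G, w=4) → cum 380
  mile 37 (H, w=2) → cum 382
  mile 39 (F, w=12) → cum 394
Optimal location: mile 20.

x = 20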